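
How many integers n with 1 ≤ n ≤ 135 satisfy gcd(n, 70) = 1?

70 = 2·5·7. Inclusion–exclusion on these primes:
135 − ⌊135/2⌋ − ⌊135/5⌋ − ⌊135/7⌋ + ⌊135/10⌋ + ⌊135/14⌋ + ⌊135/35⌋ − ⌊135/70⌋ = 46

46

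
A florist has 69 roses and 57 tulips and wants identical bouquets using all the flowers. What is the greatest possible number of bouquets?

3

69 = 3 · 23
57 = 3 · 19
Common: 3 = 3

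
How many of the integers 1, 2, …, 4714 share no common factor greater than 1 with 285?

Prime factors of 285: 3, 5, 19. Count integers ≤ 4714 divisible by none of them.
By inclusion–exclusion: 4714 − ⌊4714/3⌋ − ⌊4714/5⌋ − ⌊4714/19⌋ + ⌊4714/15⌋ + ⌊4714/57⌋ + ⌊4714/95⌋ − ⌊4714/285⌋ = 2382.

2382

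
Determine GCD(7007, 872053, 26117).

gcd(7007, 872053): 872053 = 124·7007 + 3185; 7007 = 2·3185 + 637; 3185 = 5·637 + 0 → 637
gcd(637, 26117): 26117 = 41·637 + 0 → 637

637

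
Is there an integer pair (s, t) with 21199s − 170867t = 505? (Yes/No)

gcd(21199, 170867): 170867 = 8·21199 + 1275; 21199 = 16·1275 + 799; 1275 = 1·799 + 476; 799 = 1·476 + 323; 476 = 1·323 + 153; 323 = 2·153 + 17; 153 = 9·17 + 0 → 17
17 does not divide 505, so a solution does not exist.

No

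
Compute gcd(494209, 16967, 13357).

361

gcd(494209, 16967): 494209 = 29·16967 + 2166; 16967 = 7·2166 + 1805; 2166 = 1·1805 + 361; 1805 = 5·361 + 0 → 361
gcd(361, 13357): 13357 = 37·361 + 0 → 361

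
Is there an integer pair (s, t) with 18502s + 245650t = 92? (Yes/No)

Yes

By Bézout, 18502s + 245650t = 92 has integer solutions iff gcd(18502, 245650) | 92.
Euclid: 245650 = 13·18502 + 5124; 18502 = 3·5124 + 3130; 5124 = 1·3130 + 1994; 3130 = 1·1994 + 1136; 1994 = 1·1136 + 858; 1136 = 1·858 + 278; 858 = 3·278 + 24; 278 = 11·24 + 14; 24 = 1·14 + 10; 14 = 1·10 + 4; 10 = 2·4 + 2; 4 = 2·2 + 0. gcd = 2; 92 mod 2 = 0. Yes.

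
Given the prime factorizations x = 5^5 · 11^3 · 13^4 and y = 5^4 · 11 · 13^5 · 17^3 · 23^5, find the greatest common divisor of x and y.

196356875

min exponent per shared prime: 5^4 · 11 · 13^4 = 196356875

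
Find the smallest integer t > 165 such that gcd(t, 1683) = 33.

Multiples of 33 above 165: 33·6, 33·7, … . Need the cofactor coprime to 1683/33 = 51.
Checking s = 6, 7, … the first with gcd(s, 51) = 1 is s = 7, giving 231.

231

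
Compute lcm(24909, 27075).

622725

24909 = 3 · 19² · 23; 27075 = 3 · 5² · 19²
max exponents: 3 · 5² · 19² · 23 = 622725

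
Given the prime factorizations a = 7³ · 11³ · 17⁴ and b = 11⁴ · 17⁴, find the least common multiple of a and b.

max exponent per prime: 7³ · 11⁴ · 17⁴ = 419431019623

419431019623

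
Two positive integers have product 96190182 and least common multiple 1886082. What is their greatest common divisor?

From gcd × lcm = ab: gcd = 96190182 / 1886082 = 51.

51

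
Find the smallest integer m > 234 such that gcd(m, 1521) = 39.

273

Multiples of 39 above 234: 39·7, 39·8, … . Need the cofactor coprime to 1521/39 = 39.
Checking s = 7, 8, … the first with gcd(s, 39) = 1 is s = 7, giving 273.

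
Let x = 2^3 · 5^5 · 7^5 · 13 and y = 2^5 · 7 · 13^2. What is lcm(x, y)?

max exponent per prime: 2^5 · 5^5 · 7^5 · 13^2 = 284038300000

284038300000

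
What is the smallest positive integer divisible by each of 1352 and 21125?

169000

gcd first: 21125 = 15·1352 + 845; 1352 = 1·845 + 507; 845 = 1·507 + 338; 507 = 1·338 + 169; 338 = 2·169 + 0 → gcd = 169
lcm = 1352·21125/gcd = 28561000/169 = 169000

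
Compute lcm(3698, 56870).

105152630

gcd first: 56870 = 15·3698 + 1400; 3698 = 2·1400 + 898; 1400 = 1·898 + 502; 898 = 1·502 + 396; 502 = 1·396 + 106; 396 = 3·106 + 78; 106 = 1·78 + 28; 78 = 2·28 + 22; 28 = 1·22 + 6; 22 = 3·6 + 4; 6 = 1·4 + 2; 4 = 2·2 + 0 → gcd = 2
lcm = 3698·56870/gcd = 210305260/2 = 105152630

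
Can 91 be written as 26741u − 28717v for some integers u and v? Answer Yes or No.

By Bézout, 26741u − 28717v = 91 has integer solutions iff gcd(26741, 28717) | 91.
Euclid: 28717 = 1·26741 + 1976; 26741 = 13·1976 + 1053; 1976 = 1·1053 + 923; 1053 = 1·923 + 130; 923 = 7·130 + 13; 130 = 10·13 + 0. gcd = 13; 91 mod 13 = 0. Yes.

Yes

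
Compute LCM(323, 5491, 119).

323 = 17 · 19; 5491 = 17² · 19; 119 = 7 · 17
lcm takes max exponent of each prime: 7 · 17² · 19 = 38437

38437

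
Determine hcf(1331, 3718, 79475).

gcd(1331, 3718): 3718 = 2·1331 + 1056; 1331 = 1·1056 + 275; 1056 = 3·275 + 231; 275 = 1·231 + 44; 231 = 5·44 + 11; 44 = 4·11 + 0 → 11
gcd(11, 79475): 79475 = 7225·11 + 0 → 11

11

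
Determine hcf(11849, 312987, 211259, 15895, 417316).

11849 = 17² · 41; 312987 = 3 · 17² · 19²; 211259 = 17³ · 43; 15895 = 5 · 11 · 17²; 417316 = 2² · 17² · 19²
gcd takes min exponent of each prime: 17² = 289

289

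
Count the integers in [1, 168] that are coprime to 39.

Prime factors of 39: 3, 13. Count integers ≤ 168 divisible by none of them.
By inclusion–exclusion: 168 − ⌊168/3⌋ − ⌊168/13⌋ + ⌊168/39⌋ = 104.

104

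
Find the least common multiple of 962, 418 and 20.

962 = 2 · 13 · 37; 418 = 2 · 11 · 19; 20 = 2² · 5
lcm takes max exponent of each prime: 2² · 5 · 11 · 13 · 19 · 37 = 2010580

2010580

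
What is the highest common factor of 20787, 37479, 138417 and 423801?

20787 = 3 · 13² · 41; 37479 = 3 · 13 · 31²; 138417 = 3 · 29 · 37 · 43; 423801 = 3² · 7² · 31²
gcd takes min exponent of each prime: 3 = 3

3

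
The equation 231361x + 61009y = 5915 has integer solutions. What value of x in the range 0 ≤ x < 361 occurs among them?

168

gcd(231361, 61009) = 169 (Euclid: 231361 = 3·61009 + 48334; 61009 = 1·48334 + 12675; 48334 = 3·12675 + 10309; 12675 = 1·10309 + 2366; 10309 = 4·2366 + 845; 2366 = 2·845 + 676; 845 = 1·676 + 169; 676 = 4·169 + 0), and 169 | 5915.
Extended Euclid: 231361·(77) + 61009·(-292) = 169. Scale by 35: x₀ = 2695.
General solution x = x₀ + 361t; reducing mod 361 gives x = 168 (and y = -637).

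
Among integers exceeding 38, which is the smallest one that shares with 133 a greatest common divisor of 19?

gcd(t, 133) = 19 forces 19 | t; write t = 19s. Then gcd(19s, 19·7) = 19·gcd(s, 7), so need gcd(s, 7) = 1.
19s > 38 gives s ≥ 3. The least s ≥ 3 coprime to 7 is 3, so t = 19·3 = 57.

57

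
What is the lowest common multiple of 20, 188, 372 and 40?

lcm(20, 188) = 20·188/gcd = 3760/4 = 940
lcm(940, 372) = 940·372/gcd = 349680/4 = 87420
lcm(87420, 40) = 87420·40/gcd = 3496800/20 = 174840

174840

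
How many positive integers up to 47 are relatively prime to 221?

42

221 = 13·17. Inclusion–exclusion on these primes:
47 − ⌊47/13⌋ − ⌊47/17⌋ + ⌊47/221⌋ = 42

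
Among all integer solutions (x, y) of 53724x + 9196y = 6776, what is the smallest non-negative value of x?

8

Euclid: 53724 = 5·9196 + 7744; 9196 = 1·7744 + 1452; 7744 = 5·1452 + 484; 1452 = 3·484 + 0 → gcd = 484; 6776 = 484·14.
Back-substitution yields 53724·(6) + 9196·(-35) = 484, so one solution is x = 6·14 = 84, y = -35·14 = -490.
Solutions in x differ by 9196/484 = 19; the one in [0, 19) is 84 mod 19 = 8.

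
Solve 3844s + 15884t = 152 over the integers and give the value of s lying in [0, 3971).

gcd(3844, 15884) = 4 (Euclid: 15884 = 4·3844 + 508; 3844 = 7·508 + 288; 508 = 1·288 + 220; 288 = 1·220 + 68; 220 = 3·68 + 16; 68 = 4·16 + 4; 16 = 4·4 + 0), and 4 | 152.
Extended Euclid: 3844·(938) + 15884·(-227) = 4. Scale by 38: s₀ = 35644.
General solution s = s₀ + 3971k; reducing mod 3971 gives s = 3876 (and t = -938).

3876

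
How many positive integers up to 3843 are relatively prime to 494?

1681

494 = 2·13·19. Inclusion–exclusion on these primes:
3843 − ⌊3843/2⌋ − ⌊3843/13⌋ − ⌊3843/19⌋ + ⌊3843/26⌋ + ⌊3843/38⌋ + ⌊3843/247⌋ − ⌊3843/494⌋ = 1681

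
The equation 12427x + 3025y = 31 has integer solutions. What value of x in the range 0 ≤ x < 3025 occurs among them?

1878

Euclid: 12427 = 4·3025 + 327; 3025 = 9·327 + 82; 327 = 3·82 + 81; 82 = 1·81 + 1; 81 = 81·1 + 0 → gcd = 1; 31 = 1·31.
Back-substitution yields 12427·(-37) + 3025·(152) = 1, so one solution is x = -37·31 = -1147, y = 152·31 = 4712.
Solutions in x differ by 3025/1 = 3025; the one in [0, 3025) is -1147 mod 3025 = 1878.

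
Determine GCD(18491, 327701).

11

18491 = 11 · 41²
327701 = 11 · 31³
Common: 11 = 11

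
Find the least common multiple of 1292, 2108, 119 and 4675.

1292 = 2² · 17 · 19; 2108 = 2² · 17 · 31; 119 = 7 · 17; 4675 = 5² · 11 · 17
lcm takes max exponent of each prime: 2² · 5² · 7 · 11 · 17 · 19 · 31 = 77100100

77100100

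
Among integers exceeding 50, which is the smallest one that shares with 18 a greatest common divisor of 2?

gcd(a, 18) = 2 forces 2 | a; write a = 2s. Then gcd(2s, 2·9) = 2·gcd(s, 9), so need gcd(s, 9) = 1.
2s > 50 gives s ≥ 26. The least s ≥ 26 coprime to 9 is 26, so a = 2·26 = 52.

52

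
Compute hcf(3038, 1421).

3038 = 2 · 7² · 31
1421 = 7² · 29
Common: 7² = 49

49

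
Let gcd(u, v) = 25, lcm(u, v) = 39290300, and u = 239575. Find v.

u·v = gcd·lcm = 25·39290300 = 982257500, so v = 982257500/239575 = 4100.

4100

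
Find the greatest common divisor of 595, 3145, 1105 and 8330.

85

gcd(595, 3145): 3145 = 5·595 + 170; 595 = 3·170 + 85; 170 = 2·85 + 0 → 85
gcd(85, 1105): 1105 = 13·85 + 0 → 85
gcd(85, 8330): 8330 = 98·85 + 0 → 85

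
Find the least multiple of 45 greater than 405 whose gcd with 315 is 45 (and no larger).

450

Multiples of 45 above 405: 45·10, 45·11, … . Need the cofactor coprime to 315/45 = 7.
Checking s = 10, 11, … the first with gcd(s, 7) = 1 is s = 10, giving 450.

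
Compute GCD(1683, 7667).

187

Euclid: 7667 = 4·1683 + 935; 1683 = 1·935 + 748; 935 = 1·748 + 187; 748 = 4·187 + 0. Last nonzero remainder: 187.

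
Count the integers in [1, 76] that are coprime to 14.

33

Prime factors of 14: 2, 7. Count integers ≤ 76 divisible by none of them.
By inclusion–exclusion: 76 − ⌊76/2⌋ − ⌊76/7⌋ + ⌊76/14⌋ = 33.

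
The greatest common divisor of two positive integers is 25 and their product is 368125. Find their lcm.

14725

gcd·lcm = product, so lcm = 368125/25 = 14725.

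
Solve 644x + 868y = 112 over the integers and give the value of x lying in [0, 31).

Euclid: 868 = 1·644 + 224; 644 = 2·224 + 196; 224 = 1·196 + 28; 196 = 7·28 + 0 → gcd = 28; 112 = 28·4.
Back-substitution yields 644·(-4) + 868·(3) = 28, so one solution is x = -4·4 = -16, y = 3·4 = 12.
Solutions in x differ by 868/28 = 31; the one in [0, 31) is -16 mod 31 = 15.

15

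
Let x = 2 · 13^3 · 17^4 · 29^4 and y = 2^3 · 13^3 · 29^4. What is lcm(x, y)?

1038263821063976

max exponent per prime: 2^3 · 13^3 · 17^4 · 29^4 = 1038263821063976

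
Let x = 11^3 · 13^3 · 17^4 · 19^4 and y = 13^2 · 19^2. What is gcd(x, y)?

61009

min exponent per shared prime: 13^2 · 19^2 = 61009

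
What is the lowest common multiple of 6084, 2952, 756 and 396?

115243128

6084 = 2² · 3² · 13²; 2952 = 2³ · 3² · 41; 756 = 2² · 3³ · 7; 396 = 2² · 3² · 11
lcm takes max exponent of each prime: 2³ · 3³ · 7 · 11 · 13² · 41 = 115243128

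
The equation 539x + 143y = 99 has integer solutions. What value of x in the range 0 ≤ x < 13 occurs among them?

gcd(539, 143) = 11 (Euclid: 539 = 3·143 + 110; 143 = 1·110 + 33; 110 = 3·33 + 11; 33 = 3·11 + 0), and 11 | 99.
Extended Euclid: 539·(4) + 143·(-15) = 11. Scale by 9: x₀ = 36.
General solution x = x₀ + 13t; reducing mod 13 gives x = 10 (and y = -37).

10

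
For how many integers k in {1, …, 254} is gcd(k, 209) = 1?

Prime factors of 209: 11, 19. Count integers ≤ 254 divisible by none of them.
By inclusion–exclusion: 254 − ⌊254/11⌋ − ⌊254/19⌋ + ⌊254/209⌋ = 219.

219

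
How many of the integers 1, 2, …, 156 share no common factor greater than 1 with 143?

Prime factors of 143: 11, 13. Count integers ≤ 156 divisible by none of them.
By inclusion–exclusion: 156 − ⌊156/11⌋ − ⌊156/13⌋ + ⌊156/143⌋ = 131.

131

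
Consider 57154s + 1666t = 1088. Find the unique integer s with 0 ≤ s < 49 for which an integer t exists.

Reduce mod 1666: 57154s ≡ 1088 (mod 1666). With g = gcd(57154, 1666) = 34 dividing 1088, divide through: 1681s ≡ 32 (mod 49).
Since gcd(1681, 49) = 1, s ≡ 32·(1681)⁻¹ ≡ 25 (mod 49). Smallest non-negative: 25.

25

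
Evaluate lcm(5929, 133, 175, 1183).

5929 = 7² · 11²; 133 = 7 · 19; 175 = 5² · 7; 1183 = 7 · 13²
lcm takes max exponent of each prime: 5² · 7² · 11² · 13² · 19 = 475950475

475950475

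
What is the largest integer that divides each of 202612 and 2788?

4

202612 = 2² · 37³
2788 = 2² · 17 · 41
Common: 2² = 4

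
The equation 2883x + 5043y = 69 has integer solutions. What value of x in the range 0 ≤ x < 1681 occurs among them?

Euclid: 5043 = 1·2883 + 2160; 2883 = 1·2160 + 723; 2160 = 2·723 + 714; 723 = 1·714 + 9; 714 = 79·9 + 3; 9 = 3·3 + 0 → gcd = 3; 69 = 3·23.
Back-substitution yields 2883·(-558) + 5043·(319) = 3, so one solution is x = -558·23 = -12834, y = 319·23 = 7337.
Solutions in x differ by 5043/3 = 1681; the one in [0, 1681) is -12834 mod 1681 = 614.

614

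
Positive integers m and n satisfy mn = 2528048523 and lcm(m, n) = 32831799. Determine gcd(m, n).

From gcd × lcm = mn: gcd = 2528048523 / 32831799 = 77.

77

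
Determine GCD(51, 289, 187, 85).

17

gcd(51, 289): 289 = 5·51 + 34; 51 = 1·34 + 17; 34 = 2·17 + 0 → 17
gcd(17, 187): 187 = 11·17 + 0 → 17
gcd(17, 85): 85 = 5·17 + 0 → 17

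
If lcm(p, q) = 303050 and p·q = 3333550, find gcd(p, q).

11

gcd·lcm = product, so gcd = 3333550/303050 = 11.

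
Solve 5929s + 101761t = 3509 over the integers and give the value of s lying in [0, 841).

464

Reduce mod 101761: 5929s ≡ 3509 (mod 101761). With g = gcd(5929, 101761) = 121 dividing 3509, divide through: 49s ≡ 29 (mod 841).
Since gcd(49, 841) = 1, s ≡ 29·(49)⁻¹ ≡ 464 (mod 841). Smallest non-negative: 464.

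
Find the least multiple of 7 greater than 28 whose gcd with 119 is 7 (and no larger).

119 = 7·17. Any k with gcd(k, 119) = 7 is a multiple of 7, say 7s, with s coprime to 17.
Need s > 28/7, so s ≥ 5. First s ≥ 5 with gcd(s, 17) = 1 is s = 5. Thus k = 7·5 = 35.

35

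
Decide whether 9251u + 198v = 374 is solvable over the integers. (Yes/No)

Yes

By Bézout, 9251u + 198v = 374 has integer solutions iff gcd(9251, 198) | 374.
Euclid: 9251 = 46·198 + 143; 198 = 1·143 + 55; 143 = 2·55 + 33; 55 = 1·33 + 22; 33 = 1·22 + 11; 22 = 2·11 + 0. gcd = 11; 374 mod 11 = 0. Yes.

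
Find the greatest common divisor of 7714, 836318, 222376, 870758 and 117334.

gcd(7714, 836318): 836318 = 108·7714 + 3206; 7714 = 2·3206 + 1302; 3206 = 2·1302 + 602; 1302 = 2·602 + 98; 602 = 6·98 + 14; 98 = 7·14 + 0 → 14
gcd(14, 222376): 222376 = 15884·14 + 0 → 14
gcd(14, 870758): 870758 = 62197·14 + 0 → 14
gcd(14, 117334): 117334 = 8381·14 + 0 → 14

14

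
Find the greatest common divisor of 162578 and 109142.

Euclid: 162578 = 1·109142 + 53436; 109142 = 2·53436 + 2270; 53436 = 23·2270 + 1226; 2270 = 1·1226 + 1044; 1226 = 1·1044 + 182; 1044 = 5·182 + 134; 182 = 1·134 + 48; 134 = 2·48 + 38; 48 = 1·38 + 10; 38 = 3·10 + 8; 10 = 1·8 + 2; 8 = 4·2 + 0. Last nonzero remainder: 2.

2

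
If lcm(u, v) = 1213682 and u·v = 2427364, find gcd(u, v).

2

From gcd × lcm = uv: gcd = 2427364 / 1213682 = 2.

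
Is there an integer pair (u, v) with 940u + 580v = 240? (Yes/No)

Yes

gcd(940, 580): 940 = 1·580 + 360; 580 = 1·360 + 220; 360 = 1·220 + 140; 220 = 1·140 + 80; 140 = 1·80 + 60; 80 = 1·60 + 20; 60 = 3·20 + 0 → 20
20 divides 240, so a solution exists.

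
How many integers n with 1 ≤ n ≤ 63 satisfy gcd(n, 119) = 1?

119 = 7·17. Inclusion–exclusion on these primes:
63 − ⌊63/7⌋ − ⌊63/17⌋ + ⌊63/119⌋ = 51

51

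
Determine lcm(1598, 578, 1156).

1598 = 2 · 17 · 47; 578 = 2 · 17²; 1156 = 2² · 17²
lcm takes max exponent of each prime: 2² · 17² · 47 = 54332

54332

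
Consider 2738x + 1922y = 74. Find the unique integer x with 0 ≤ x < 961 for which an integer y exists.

Reduce mod 1922: 2738x ≡ 74 (mod 1922). With g = gcd(2738, 1922) = 2 dividing 74, divide through: 1369x ≡ 37 (mod 961).
Since gcd(1369, 961) = 1, x ≡ 37·(1369)⁻¹ ≡ 26 (mod 961). Smallest non-negative: 26.

26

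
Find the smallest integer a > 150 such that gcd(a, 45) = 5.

gcd(a, 45) = 5 forces 5 | a; write a = 5s. Then gcd(5s, 5·9) = 5·gcd(s, 9), so need gcd(s, 9) = 1.
5s > 150 gives s ≥ 31. The least s ≥ 31 coprime to 9 is 31, so a = 5·31 = 155.

155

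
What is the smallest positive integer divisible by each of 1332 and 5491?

7314012

1332 = 2² · 3² · 37; 5491 = 17² · 19
max exponents: 2² · 3² · 17² · 19 · 37 = 7314012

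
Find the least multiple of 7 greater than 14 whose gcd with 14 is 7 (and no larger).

21

gcd(m, 14) = 7 forces 7 | m; write m = 7s. Then gcd(7s, 7·2) = 7·gcd(s, 2), so need gcd(s, 2) = 1.
7s > 14 gives s ≥ 3. The least s ≥ 3 coprime to 2 is 3, so m = 7·3 = 21.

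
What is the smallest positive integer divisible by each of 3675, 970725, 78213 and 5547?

lcm(3675, 970725) = 3675·970725/gcd = 3567414375/525 = 6795075
lcm(6795075, 78213) = 6795075·78213/gcd = 531463200975/3 = 177154400325
lcm(177154400325, 5547) = 177154400325·5547/gcd = 982675458602775/5547 = 177154400325

177154400325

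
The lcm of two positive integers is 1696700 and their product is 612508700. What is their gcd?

From gcd × lcm = pq: gcd = 612508700 / 1696700 = 361.

361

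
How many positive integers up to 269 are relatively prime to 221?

Prime factors of 221: 13, 17. Count integers ≤ 269 divisible by none of them.
By inclusion–exclusion: 269 − ⌊269/13⌋ − ⌊269/17⌋ + ⌊269/221⌋ = 235.

235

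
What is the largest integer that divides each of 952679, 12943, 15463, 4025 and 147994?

952679 = 7 · 13 · 19² · 29; 12943 = 7 · 43²; 15463 = 7 · 47²; 4025 = 5² · 7 · 23; 147994 = 2 · 7 · 11 · 31²
gcd takes min exponent of each prime: 7 = 7

7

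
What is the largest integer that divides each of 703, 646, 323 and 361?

703 = 19 · 37; 646 = 2 · 17 · 19; 323 = 17 · 19; 361 = 19²
gcd takes min exponent of each prime: 19 = 19

19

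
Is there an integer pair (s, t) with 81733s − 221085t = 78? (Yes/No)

Yes

By Bézout, 81733s − 221085t = 78 has integer solutions iff gcd(81733, 221085) | 78.
Euclid: 221085 = 2·81733 + 57619; 81733 = 1·57619 + 24114; 57619 = 2·24114 + 9391; 24114 = 2·9391 + 5332; 9391 = 1·5332 + 4059; 5332 = 1·4059 + 1273; 4059 = 3·1273 + 240; 1273 = 5·240 + 73; 240 = 3·73 + 21; 73 = 3·21 + 10; 21 = 2·10 + 1; 10 = 10·1 + 0. gcd = 1; 78 mod 1 = 0. Yes.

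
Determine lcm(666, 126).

gcd first: 666 = 5·126 + 36; 126 = 3·36 + 18; 36 = 2·18 + 0 → gcd = 18
lcm = 666·126/gcd = 83916/18 = 4662

4662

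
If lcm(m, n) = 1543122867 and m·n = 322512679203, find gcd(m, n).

gcd·lcm = product, so gcd = 322512679203/1543122867 = 209.

209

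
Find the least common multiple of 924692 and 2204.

924692 = 2² · 19 · 23³; 2204 = 2² · 19 · 29
max exponents: 2² · 19 · 23³ · 29 = 26816068

26816068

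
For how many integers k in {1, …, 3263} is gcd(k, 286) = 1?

1369

Prime factors of 286: 2, 11, 13. Count integers ≤ 3263 divisible by none of them.
By inclusion–exclusion: 3263 − ⌊3263/2⌋ − ⌊3263/11⌋ − ⌊3263/13⌋ + ⌊3263/22⌋ + ⌊3263/26⌋ + ⌊3263/143⌋ − ⌊3263/286⌋ = 1369.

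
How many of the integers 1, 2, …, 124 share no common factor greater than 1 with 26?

Prime factors of 26: 2, 13. Count integers ≤ 124 divisible by none of them.
By inclusion–exclusion: 124 − ⌊124/2⌋ − ⌊124/13⌋ + ⌊124/26⌋ = 57.

57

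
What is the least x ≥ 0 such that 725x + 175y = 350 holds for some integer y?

0

Euclid: 725 = 4·175 + 25; 175 = 7·25 + 0 → gcd = 25; 350 = 25·14.
Back-substitution yields 725·(1) + 175·(-4) = 25, so one solution is x = 1·14 = 14, y = -4·14 = -56.
Solutions in x differ by 175/25 = 7; the one in [0, 7) is 14 mod 7 = 0.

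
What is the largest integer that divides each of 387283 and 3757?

13

387283 = 13 · 31³
3757 = 13 · 17²
Common: 13 = 13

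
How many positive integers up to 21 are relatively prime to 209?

Prime factors of 209: 11, 19. Count integers ≤ 21 divisible by none of them.
By inclusion–exclusion: 21 − ⌊21/11⌋ − ⌊21/19⌋ + ⌊21/209⌋ = 19.

19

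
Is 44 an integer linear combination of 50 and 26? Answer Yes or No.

By Bézout, 50s − 26t = 44 has integer solutions iff gcd(50, 26) | 44.
Euclid: 50 = 1·26 + 24; 26 = 1·24 + 2; 24 = 12·2 + 0. gcd = 2; 44 mod 2 = 0. Yes.

Yes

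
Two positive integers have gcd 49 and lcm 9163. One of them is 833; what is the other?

Using ab = gcd(a,b)·lcm(a,b) = 49·9163 = 448987, we get b = 448987/833 = 539.

539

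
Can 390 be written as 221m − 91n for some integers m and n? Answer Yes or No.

By Bézout, 221m − 91n = 390 has integer solutions iff gcd(221, 91) | 390.
Euclid: 221 = 2·91 + 39; 91 = 2·39 + 13; 39 = 3·13 + 0. gcd = 13; 390 mod 13 = 0. Yes.

Yes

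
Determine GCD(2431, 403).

13

Euclid: 2431 = 6·403 + 13; 403 = 31·13 + 0. Last nonzero remainder: 13.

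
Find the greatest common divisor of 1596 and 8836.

4

Euclid: 8836 = 5·1596 + 856; 1596 = 1·856 + 740; 856 = 1·740 + 116; 740 = 6·116 + 44; 116 = 2·44 + 28; 44 = 1·28 + 16; 28 = 1·16 + 12; 16 = 1·12 + 4; 12 = 3·4 + 0. Last nonzero remainder: 4.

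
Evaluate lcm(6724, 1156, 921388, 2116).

lcm(6724, 1156) = 6724·1156/gcd = 7772944/4 = 1943236
lcm(1943236, 921388) = 1943236·921388/gcd = 1790474331568/4 = 447618582892
lcm(447618582892, 2116) = 447618582892·2116/gcd = 947160921399472/4 = 236790230349868

236790230349868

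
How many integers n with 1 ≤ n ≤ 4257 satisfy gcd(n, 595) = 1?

595 = 5·7·17. Inclusion–exclusion on these primes:
4257 − ⌊4257/5⌋ − ⌊4257/7⌋ − ⌊4257/17⌋ + ⌊4257/35⌋ + ⌊4257/85⌋ + ⌊4257/119⌋ − ⌊4257/595⌋ = 2747

2747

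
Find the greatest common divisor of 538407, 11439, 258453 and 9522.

9

538407 = 3⁴ · 17² · 23; 11439 = 3² · 31 · 41; 258453 = 3² · 13 · 47²; 9522 = 2 · 3² · 23²
gcd takes min exponent of each prime: 3² = 9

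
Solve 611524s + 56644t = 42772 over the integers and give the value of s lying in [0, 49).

11

Euclid: 611524 = 10·56644 + 45084; 56644 = 1·45084 + 11560; 45084 = 3·11560 + 10404; 11560 = 1·10404 + 1156; 10404 = 9·1156 + 0 → gcd = 1156; 42772 = 1156·37.
Back-substitution yields 611524·(-5) + 56644·(54) = 1156, so one solution is s = -5·37 = -185, t = 54·37 = 1998.
Solutions in s differ by 56644/1156 = 49; the one in [0, 49) is -185 mod 49 = 11.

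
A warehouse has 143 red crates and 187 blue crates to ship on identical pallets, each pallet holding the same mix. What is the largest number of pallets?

Euclid: 187 = 1·143 + 44; 143 = 3·44 + 11; 44 = 4·11 + 0. Last nonzero remainder: 11.

11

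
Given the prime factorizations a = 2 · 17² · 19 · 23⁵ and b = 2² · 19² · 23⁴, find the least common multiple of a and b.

max exponent per prime: 2² · 17² · 19² · 23⁵ = 2685988915388

2685988915388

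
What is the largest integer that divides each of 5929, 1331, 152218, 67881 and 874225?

121

5929 = 7² · 11²; 1331 = 11³; 152218 = 2 · 11² · 17 · 37; 67881 = 3 · 11³ · 17; 874225 = 5² · 11² · 17²
gcd takes min exponent of each prime: 11² = 121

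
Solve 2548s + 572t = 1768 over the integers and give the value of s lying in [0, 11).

gcd(2548, 572) = 52 (Euclid: 2548 = 4·572 + 260; 572 = 2·260 + 52; 260 = 5·52 + 0), and 52 | 1768.
Extended Euclid: 2548·(-2) + 572·(9) = 52. Scale by 34: s₀ = -68.
General solution s = s₀ + 11k; reducing mod 11 gives s = 9 (and t = -37).

9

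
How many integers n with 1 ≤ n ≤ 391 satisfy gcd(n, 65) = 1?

289

Prime factors of 65: 5, 13. Count integers ≤ 391 divisible by none of them.
By inclusion–exclusion: 391 − ⌊391/5⌋ − ⌊391/13⌋ + ⌊391/65⌋ = 289.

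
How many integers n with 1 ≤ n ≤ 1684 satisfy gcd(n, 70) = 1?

578

Prime factors of 70: 2, 5, 7. Count integers ≤ 1684 divisible by none of them.
By inclusion–exclusion: 1684 − ⌊1684/2⌋ − ⌊1684/5⌋ − ⌊1684/7⌋ + ⌊1684/10⌋ + ⌊1684/14⌋ + ⌊1684/35⌋ − ⌊1684/70⌋ = 578.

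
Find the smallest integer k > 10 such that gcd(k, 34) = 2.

Multiples of 2 above 10: 2·6, 2·7, … . Need the cofactor coprime to 34/2 = 17.
Checking s = 6, 7, … the first with gcd(s, 17) = 1 is s = 6, giving 12.

12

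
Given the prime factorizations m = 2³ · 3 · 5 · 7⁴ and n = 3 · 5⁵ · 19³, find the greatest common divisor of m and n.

min exponent per shared prime: 3 · 5 = 15

15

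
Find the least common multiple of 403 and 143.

4433

403 = 13 · 31; 143 = 11 · 13
max exponents: 11 · 13 · 31 = 4433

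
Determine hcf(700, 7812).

28

Euclid: 7812 = 11·700 + 112; 700 = 6·112 + 28; 112 = 4·28 + 0. Last nonzero remainder: 28.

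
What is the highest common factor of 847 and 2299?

121

847 = 7 · 11²
2299 = 11² · 19
Common: 11² = 121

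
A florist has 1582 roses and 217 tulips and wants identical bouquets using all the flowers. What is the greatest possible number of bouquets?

7

Euclid: 1582 = 7·217 + 63; 217 = 3·63 + 28; 63 = 2·28 + 7; 28 = 4·7 + 0. Last nonzero remainder: 7.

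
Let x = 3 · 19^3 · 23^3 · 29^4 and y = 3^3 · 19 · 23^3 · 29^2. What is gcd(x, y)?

583249479

min exponent per shared prime: 3 · 19 · 23^3 · 29^2 = 583249479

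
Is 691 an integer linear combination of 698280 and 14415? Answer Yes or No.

No

By Bézout, 698280u − 14415v = 691 has integer solutions iff gcd(698280, 14415) | 691.
Euclid: 698280 = 48·14415 + 6360; 14415 = 2·6360 + 1695; 6360 = 3·1695 + 1275; 1695 = 1·1275 + 420; 1275 = 3·420 + 15; 420 = 28·15 + 0. gcd = 15; 691 mod 15 = 1. No.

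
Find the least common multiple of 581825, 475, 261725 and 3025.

581825 = 5² · 17 · 37²; 475 = 5² · 19; 261725 = 5² · 19² · 29; 3025 = 5² · 11²
lcm takes max exponent of each prime: 5² · 11² · 17 · 19² · 29 · 37² = 737026236925

737026236925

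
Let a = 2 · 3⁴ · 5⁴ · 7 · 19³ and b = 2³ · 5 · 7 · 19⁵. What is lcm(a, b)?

max exponent per prime: 2³ · 3⁴ · 5⁴ · 7 · 19⁵ = 7019740665000

7019740665000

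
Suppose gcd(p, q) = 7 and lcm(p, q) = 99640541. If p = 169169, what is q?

p·q = gcd·lcm = 7·99640541 = 697483787, so q = 697483787/169169 = 4123.

4123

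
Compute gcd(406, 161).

406 = 2 · 7 · 29
161 = 7 · 23
Common: 7 = 7

7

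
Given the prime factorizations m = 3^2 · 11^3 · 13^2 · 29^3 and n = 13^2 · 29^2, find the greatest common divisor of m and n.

min exponent per shared prime: 13^2 · 29^2 = 142129

142129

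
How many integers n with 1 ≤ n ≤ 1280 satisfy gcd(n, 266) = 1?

520

266 = 2·7·19. Inclusion–exclusion on these primes:
1280 − ⌊1280/2⌋ − ⌊1280/7⌋ − ⌊1280/19⌋ + ⌊1280/14⌋ + ⌊1280/38⌋ + ⌊1280/133⌋ − ⌊1280/266⌋ = 520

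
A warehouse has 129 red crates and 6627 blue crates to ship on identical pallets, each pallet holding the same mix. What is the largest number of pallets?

3

129 = 3 · 43
6627 = 3 · 47²
Common: 3 = 3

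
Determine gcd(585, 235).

5

585 = 3² · 5 · 13
235 = 5 · 47
Common: 5 = 5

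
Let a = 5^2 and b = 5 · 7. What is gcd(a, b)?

5

min exponent per shared prime: 5 = 5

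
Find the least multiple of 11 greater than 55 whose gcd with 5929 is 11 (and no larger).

66

Multiples of 11 above 55: 11·6, 11·7, … . Need the cofactor coprime to 5929/11 = 539.
Checking s = 6, 7, … the first with gcd(s, 539) = 1 is s = 6, giving 66.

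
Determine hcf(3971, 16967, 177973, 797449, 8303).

361

gcd(3971, 16967): 16967 = 4·3971 + 1083; 3971 = 3·1083 + 722; 1083 = 1·722 + 361; 722 = 2·361 + 0 → 361
gcd(361, 177973): 177973 = 493·361 + 0 → 361
gcd(361, 797449): 797449 = 2209·361 + 0 → 361
gcd(361, 8303): 8303 = 23·361 + 0 → 361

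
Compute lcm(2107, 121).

gcd first: 2107 = 17·121 + 50; 121 = 2·50 + 21; 50 = 2·21 + 8; 21 = 2·8 + 5; 8 = 1·5 + 3; 5 = 1·3 + 2; 3 = 1·2 + 1; 2 = 2·1 + 0 → gcd = 1
lcm = 2107·121/gcd = 254947/1 = 254947

254947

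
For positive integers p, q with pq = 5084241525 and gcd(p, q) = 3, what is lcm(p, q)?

Since gcd(p,q)·lcm(p,q) = pq, lcm = 5084241525/3 = 1694747175.

1694747175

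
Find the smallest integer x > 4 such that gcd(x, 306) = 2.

Multiples of 2 above 4: 2·3, 2·4, … . Need the cofactor coprime to 306/2 = 153.
Checking s = 3, 4, … the first with gcd(s, 153) = 1 is s = 4, giving 8.

8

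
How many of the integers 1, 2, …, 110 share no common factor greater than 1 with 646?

Prime factors of 646: 2, 17, 19. Count integers ≤ 110 divisible by none of them.
By inclusion–exclusion: 110 − ⌊110/2⌋ − ⌊110/17⌋ − ⌊110/19⌋ + ⌊110/34⌋ + ⌊110/38⌋ + ⌊110/323⌋ − ⌊110/646⌋ = 49.

49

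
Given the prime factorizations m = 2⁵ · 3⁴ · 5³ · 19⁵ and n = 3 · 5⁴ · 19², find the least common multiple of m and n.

4011280380000

max exponent per prime: 2⁵ · 3⁴ · 5⁴ · 19⁵ = 4011280380000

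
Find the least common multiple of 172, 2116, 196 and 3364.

3749524492

172 = 2² · 43; 2116 = 2² · 23²; 196 = 2² · 7²; 3364 = 2² · 29²
lcm takes max exponent of each prime: 2² · 7² · 23² · 29² · 43 = 3749524492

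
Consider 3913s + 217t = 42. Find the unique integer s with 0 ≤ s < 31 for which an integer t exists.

6

gcd(3913, 217) = 7 (Euclid: 3913 = 18·217 + 7; 217 = 31·7 + 0), and 7 | 42.
Extended Euclid: 3913·(1) + 217·(-18) = 7. Scale by 6: s₀ = 6.
General solution s = s₀ + 31k; reducing mod 31 gives s = 6 (and t = -108).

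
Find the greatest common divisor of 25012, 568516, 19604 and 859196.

gcd(25012, 568516): 568516 = 22·25012 + 18252; 25012 = 1·18252 + 6760; 18252 = 2·6760 + 4732; 6760 = 1·4732 + 2028; 4732 = 2·2028 + 676; 2028 = 3·676 + 0 → 676
gcd(676, 19604): 19604 = 29·676 + 0 → 676
gcd(676, 859196): 859196 = 1271·676 + 0 → 676

676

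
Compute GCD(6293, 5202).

1

6293 = 7 · 29 · 31
5202 = 2 · 3² · 17²
Common: 1 = 1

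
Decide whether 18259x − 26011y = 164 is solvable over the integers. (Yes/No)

gcd(18259, 26011): 26011 = 1·18259 + 7752; 18259 = 2·7752 + 2755; 7752 = 2·2755 + 2242; 2755 = 1·2242 + 513; 2242 = 4·513 + 190; 513 = 2·190 + 133; 190 = 1·133 + 57; 133 = 2·57 + 19; 57 = 3·19 + 0 → 19
19 does not divide 164, so a solution does not exist.

No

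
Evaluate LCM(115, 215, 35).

34615

115 = 5 · 23; 215 = 5 · 43; 35 = 5 · 7
lcm takes max exponent of each prime: 5 · 7 · 23 · 43 = 34615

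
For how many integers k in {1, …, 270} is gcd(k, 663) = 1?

157

Prime factors of 663: 3, 13, 17. Count integers ≤ 270 divisible by none of them.
By inclusion–exclusion: 270 − ⌊270/3⌋ − ⌊270/13⌋ − ⌊270/17⌋ + ⌊270/39⌋ + ⌊270/51⌋ + ⌊270/221⌋ − ⌊270/663⌋ = 157.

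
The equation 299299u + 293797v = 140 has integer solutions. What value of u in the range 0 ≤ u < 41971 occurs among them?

36738

gcd(299299, 293797) = 7 (Euclid: 299299 = 1·293797 + 5502; 293797 = 53·5502 + 2191; 5502 = 2·2191 + 1120; 2191 = 1·1120 + 1071; 1120 = 1·1071 + 49; 1071 = 21·49 + 42; 49 = 1·42 + 7; 42 = 6·7 + 0), and 7 | 140.
Extended Euclid: 299299·(6034) + 293797·(-6147) = 7. Scale by 20: u₀ = 120680.
General solution u = u₀ + 41971t; reducing mod 41971 gives u = 36738 (and v = -37426).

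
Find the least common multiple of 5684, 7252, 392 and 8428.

5684 = 2² · 7² · 29; 7252 = 2² · 7² · 37; 392 = 2³ · 7²; 8428 = 2² · 7² · 43
lcm takes max exponent of each prime: 2³ · 7² · 29 · 37 · 43 = 18086488

18086488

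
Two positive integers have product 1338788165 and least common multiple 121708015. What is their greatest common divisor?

From gcd × lcm = mn: gcd = 1338788165 / 121708015 = 11.

11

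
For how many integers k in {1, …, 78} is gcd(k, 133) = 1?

Prime factors of 133: 7, 19. Count integers ≤ 78 divisible by none of them.
By inclusion–exclusion: 78 − ⌊78/7⌋ − ⌊78/19⌋ + ⌊78/133⌋ = 63.

63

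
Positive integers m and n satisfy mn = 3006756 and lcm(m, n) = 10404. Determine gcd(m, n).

289

gcd·lcm = product, so gcd = 3006756/10404 = 289.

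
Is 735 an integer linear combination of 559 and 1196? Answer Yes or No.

By Bézout, 559u + 1196v = 735 has integer solutions iff gcd(559, 1196) | 735.
Euclid: 1196 = 2·559 + 78; 559 = 7·78 + 13; 78 = 6·13 + 0. gcd = 13; 735 mod 13 = 7. No.

No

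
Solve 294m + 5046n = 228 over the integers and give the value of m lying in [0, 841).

gcd(294, 5046) = 6 (Euclid: 5046 = 17·294 + 48; 294 = 6·48 + 6; 48 = 8·6 + 0), and 6 | 228.
Extended Euclid: 294·(103) + 5046·(-6) = 6. Scale by 38: m₀ = 3914.
General solution m = m₀ + 841t; reducing mod 841 gives m = 550 (and n = -32).

550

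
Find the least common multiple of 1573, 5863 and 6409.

1573 = 11² · 13; 5863 = 11 · 13 · 41; 6409 = 13 · 17 · 29
lcm takes max exponent of each prime: 11² · 13 · 17 · 29 · 41 = 31795049

31795049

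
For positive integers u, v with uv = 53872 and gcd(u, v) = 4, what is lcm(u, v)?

13468

For any two positive integers, gcd × lcm equals their product. Hence lcm = 53872 / 4 = 13468.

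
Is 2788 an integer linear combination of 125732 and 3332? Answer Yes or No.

Yes

By Bézout, 125732m − 3332n = 2788 has integer solutions iff gcd(125732, 3332) | 2788.
Euclid: 125732 = 37·3332 + 2448; 3332 = 1·2448 + 884; 2448 = 2·884 + 680; 884 = 1·680 + 204; 680 = 3·204 + 68; 204 = 3·68 + 0. gcd = 68; 2788 mod 68 = 0. Yes.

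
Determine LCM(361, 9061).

3271021

361 = 19²; 9061 = 13 · 17 · 41
max exponents: 13 · 17 · 19² · 41 = 3271021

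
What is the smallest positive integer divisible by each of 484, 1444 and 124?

5416444

484 = 2² · 11²; 1444 = 2² · 19²; 124 = 2² · 31
lcm takes max exponent of each prime: 2² · 11² · 19² · 31 = 5416444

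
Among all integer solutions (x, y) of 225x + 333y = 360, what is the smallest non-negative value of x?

Reduce mod 333: 225x ≡ 360 (mod 333). With g = gcd(225, 333) = 9 dividing 360, divide through: 25x ≡ 40 (mod 37).
Since gcd(25, 37) = 1, x ≡ 40·(25)⁻¹ ≡ 9 (mod 37). Smallest non-negative: 9.

9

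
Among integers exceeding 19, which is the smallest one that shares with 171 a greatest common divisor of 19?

Multiples of 19 above 19: 19·2, 19·3, … . Need the cofactor coprime to 171/19 = 9.
Checking s = 2, 3, … the first with gcd(s, 9) = 1 is s = 2, giving 38.

38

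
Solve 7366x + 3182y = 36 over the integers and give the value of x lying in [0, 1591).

Euclid: 7366 = 2·3182 + 1002; 3182 = 3·1002 + 176; 1002 = 5·176 + 122; 176 = 1·122 + 54; 122 = 2·54 + 14; 54 = 3·14 + 12; 14 = 1·12 + 2; 12 = 6·2 + 0 → gcd = 2; 36 = 2·18.
Back-substitution yields 7366·(235) + 3182·(-544) = 2, so one solution is x = 235·18 = 4230, y = -544·18 = -9792.
Solutions in x differ by 3182/2 = 1591; the one in [0, 1591) is 4230 mod 1591 = 1048.

1048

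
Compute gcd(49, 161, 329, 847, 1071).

7

gcd(49, 161): 161 = 3·49 + 14; 49 = 3·14 + 7; 14 = 2·7 + 0 → 7
gcd(7, 329): 329 = 47·7 + 0 → 7
gcd(7, 847): 847 = 121·7 + 0 → 7
gcd(7, 1071): 1071 = 153·7 + 0 → 7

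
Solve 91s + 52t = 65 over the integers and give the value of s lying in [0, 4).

gcd(91, 52) = 13 (Euclid: 91 = 1·52 + 39; 52 = 1·39 + 13; 39 = 3·13 + 0), and 13 | 65.
Extended Euclid: 91·(-1) + 52·(2) = 13. Scale by 5: s₀ = -5.
General solution s = s₀ + 4k; reducing mod 4 gives s = 3 (and t = -4).

3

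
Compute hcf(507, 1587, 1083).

gcd(507, 1587): 1587 = 3·507 + 66; 507 = 7·66 + 45; 66 = 1·45 + 21; 45 = 2·21 + 3; 21 = 7·3 + 0 → 3
gcd(3, 1083): 1083 = 361·3 + 0 → 3

3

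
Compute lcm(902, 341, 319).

810898

902 = 2 · 11 · 41; 341 = 11 · 31; 319 = 11 · 29
lcm takes max exponent of each prime: 2 · 11 · 29 · 31 · 41 = 810898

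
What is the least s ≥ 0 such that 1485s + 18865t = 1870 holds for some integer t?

141

gcd(1485, 18865) = 55 (Euclid: 18865 = 12·1485 + 1045; 1485 = 1·1045 + 440; 1045 = 2·440 + 165; 440 = 2·165 + 110; 165 = 1·110 + 55; 110 = 2·55 + 0), and 55 | 1870.
Extended Euclid: 1485·(-127) + 18865·(10) = 55. Scale by 34: s₀ = -4318.
General solution s = s₀ + 343k; reducing mod 343 gives s = 141 (and t = -11).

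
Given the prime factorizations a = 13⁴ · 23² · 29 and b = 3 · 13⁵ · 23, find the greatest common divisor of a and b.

656903

min exponent per shared prime: 13⁴ · 23 = 656903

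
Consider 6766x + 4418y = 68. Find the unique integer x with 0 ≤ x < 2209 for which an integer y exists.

1987

gcd(6766, 4418) = 2 (Euclid: 6766 = 1·4418 + 2348; 4418 = 1·2348 + 2070; 2348 = 1·2070 + 278; 2070 = 7·278 + 124; 278 = 2·124 + 30; 124 = 4·30 + 4; 30 = 7·4 + 2; 4 = 2·2 + 0), and 2 | 68.
Extended Euclid: 6766·(1033) + 4418·(-1582) = 2. Scale by 34: x₀ = 35122.
General solution x = x₀ + 2209t; reducing mod 2209 gives x = 1987 (and y = -3043).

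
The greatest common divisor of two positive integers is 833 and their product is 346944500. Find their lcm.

416500

Since gcd(p,q)·lcm(p,q) = pq, lcm = 346944500/833 = 416500.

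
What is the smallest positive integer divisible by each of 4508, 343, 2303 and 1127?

1483132

lcm(4508, 343) = 4508·343/gcd = 1546244/49 = 31556
lcm(31556, 2303) = 31556·2303/gcd = 72673468/49 = 1483132
lcm(1483132, 1127) = 1483132·1127/gcd = 1671489764/1127 = 1483132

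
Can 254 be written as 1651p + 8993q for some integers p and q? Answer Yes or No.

Yes

By Bézout, 1651p + 8993q = 254 has integer solutions iff gcd(1651, 8993) | 254.
Euclid: 8993 = 5·1651 + 738; 1651 = 2·738 + 175; 738 = 4·175 + 38; 175 = 4·38 + 23; 38 = 1·23 + 15; 23 = 1·15 + 8; 15 = 1·8 + 7; 8 = 1·7 + 1; 7 = 7·1 + 0. gcd = 1; 254 mod 1 = 0. Yes.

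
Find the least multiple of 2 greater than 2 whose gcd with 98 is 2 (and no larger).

98 = 2·49. Any x with gcd(x, 98) = 2 is a multiple of 2, say 2s, with s coprime to 49.
Need s > 2/2, so s ≥ 2. First s ≥ 2 with gcd(s, 49) = 1 is s = 2. Thus x = 2·2 = 4.

4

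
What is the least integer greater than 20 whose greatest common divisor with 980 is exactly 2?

gcd(m, 980) = 2 forces 2 | m; write m = 2s. Then gcd(2s, 2·490) = 2·gcd(s, 490), so need gcd(s, 490) = 1.
2s > 20 gives s ≥ 11. The least s ≥ 11 coprime to 490 is 11, so m = 2·11 = 22.

22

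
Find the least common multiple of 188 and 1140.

53580

gcd first: 1140 = 6·188 + 12; 188 = 15·12 + 8; 12 = 1·8 + 4; 8 = 2·4 + 0 → gcd = 4
lcm = 188·1140/gcd = 214320/4 = 53580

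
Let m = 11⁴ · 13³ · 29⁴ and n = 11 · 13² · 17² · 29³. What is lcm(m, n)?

max exponent per prime: 11⁴ · 13³ · 17² · 29⁴ = 6574922406659893

6574922406659893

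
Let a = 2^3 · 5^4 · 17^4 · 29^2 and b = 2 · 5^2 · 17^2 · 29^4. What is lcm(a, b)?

295364082005000

max exponent per prime: 2^3 · 5^4 · 17^4 · 29^4 = 295364082005000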